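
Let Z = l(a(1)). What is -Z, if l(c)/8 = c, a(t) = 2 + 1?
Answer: -24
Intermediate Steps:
a(t) = 3
l(c) = 8*c
Z = 24 (Z = 8*3 = 24)
-Z = -1*24 = -24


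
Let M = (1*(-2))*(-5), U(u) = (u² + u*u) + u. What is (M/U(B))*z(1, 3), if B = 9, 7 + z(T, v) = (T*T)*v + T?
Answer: -10/57 ≈ -0.17544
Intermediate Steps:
z(T, v) = -7 + T + v*T² (z(T, v) = -7 + ((T*T)*v + T) = -7 + (T²*v + T) = -7 + (v*T² + T) = -7 + (T + v*T²) = -7 + T + v*T²)
U(u) = u + 2*u² (U(u) = (u² + u²) + u = 2*u² + u = u + 2*u²)
M = 10 (M = -2*(-5) = 10)
(M/U(B))*z(1, 3) = (10/((9*(1 + 2*9))))*(-7 + 1 + 3*1²) = (10/((9*(1 + 18))))*(-7 + 1 + 3*1) = (10/((9*19)))*(-7 + 1 + 3) = (10/171)*(-3) = -10/57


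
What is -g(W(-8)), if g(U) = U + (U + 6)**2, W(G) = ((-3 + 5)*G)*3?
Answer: -1716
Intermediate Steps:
W(G) = 6*G (W(G) = (2*G)*3 = 6*G)
g(U) = U + (6 + U)**2
-g(W(-8)) = -(6*(-8) + (6 + 6*(-8))**2) = -(-48 + (6 - 48)**2) = -(-48 + (-42)**2) = -(-48 + 1764) = -1*1716 = -1716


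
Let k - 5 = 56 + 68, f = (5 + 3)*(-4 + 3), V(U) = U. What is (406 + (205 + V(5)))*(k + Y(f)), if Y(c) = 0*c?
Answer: 79464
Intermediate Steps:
f = -8 (f = 8*(-1) = -8)
k = 129 (k = 5 + (56 + 68) = 5 + 124 = 129)
Y(c) = 0
(406 + (205 + V(5)))*(k + Y(f)) = (406 + (205 + 5))*(129 + 0) = (406 + 210)*129 = 616*129 = 79464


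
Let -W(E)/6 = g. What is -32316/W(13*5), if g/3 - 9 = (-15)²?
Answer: 2693/351 ≈ 7.6724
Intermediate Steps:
g = 702 (g = 27 + 3*(-15)² = 27 + 3*225 = 27 + 675 = 702)
W(E) = -4212 (W(E) = -6*702 = -4212)
-32316/W(13*5) = -32316/(-4212) = -32316*(-1/4212) = 2693/351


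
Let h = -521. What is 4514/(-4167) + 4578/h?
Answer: -21428320/2171007 ≈ -9.8702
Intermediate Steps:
4514/(-4167) + 4578/h = 4514/(-4167) + 4578/(-521) = 4514*(-1/4167) + 4578*(-1/521) = -4514/4167 - 4578/521 = -21428320/2171007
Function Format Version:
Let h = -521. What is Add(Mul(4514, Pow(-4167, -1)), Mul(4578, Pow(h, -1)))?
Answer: Rational(-21428320, 2171007) ≈ -9.8702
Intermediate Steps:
Add(Mul(4514, Pow(-4167, -1)), Mul(4578, Pow(h, -1))) = Add(Mul(4514, Pow(-4167, -1)), Mul(4578, Pow(-521, -1))) = Add(Mul(4514, Rational(-1, 4167)), Mul(4578, Rational(-1, 521))) = Add(Rational(-4514, 4167), Rational(-4578, 521)) = Rational(-21428320, 2171007)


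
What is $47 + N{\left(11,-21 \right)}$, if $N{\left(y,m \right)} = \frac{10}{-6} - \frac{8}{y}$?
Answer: $\frac{1472}{33} \approx 44.606$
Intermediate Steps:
$N{\left(y,m \right)} = - \frac{5}{3} - \frac{8}{y}$ ($N{\left(y,m \right)} = 10 \left(- \frac{1}{6}\right) - \frac{8}{y} = - \frac{5}{3} - \frac{8}{y}$)
$47 + N{\left(11,-21 \right)} = 47 - \left(\frac{5}{3} + \frac{8}{11}\right) = 47 - \frac{79}{33} = \frac{1472}{33}$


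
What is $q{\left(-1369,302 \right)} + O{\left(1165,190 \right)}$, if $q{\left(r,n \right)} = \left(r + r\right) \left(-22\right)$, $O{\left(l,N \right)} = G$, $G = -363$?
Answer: $59873$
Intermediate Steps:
$O{\left(l,N \right)} = -363$
$q{\left(r,n \right)} = - 44 r$ ($q{\left(r,n \right)} = 2 r \left(-22\right) = - 44 r$)
$q{\left(-1369,302 \right)} + O{\left(1165,190 \right)} = \left(-44\right) \left(-1369\right) - 363 = 60236 - 363 = 59873$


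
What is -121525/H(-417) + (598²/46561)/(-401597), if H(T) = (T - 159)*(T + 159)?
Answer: -2272419698678657/2778785016529536 ≈ -0.81777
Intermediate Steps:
H(T) = (-159 + T)*(159 + T)
-121525/H(-417) + (598²/46561)/(-401597) = -121525/(-25281 + (-417)²) + (598²/46561)/(-401597) = -121525/(-25281 + 173889) + (357604*(1/46561))*(-1/401597) = -121525/148608 + (357604/46561)*(-1/401597) = -121525*1/148608 - 357604/18698757917 = -121525/148608 - 357604/18698757917 = -2272419698678657/2778785016529536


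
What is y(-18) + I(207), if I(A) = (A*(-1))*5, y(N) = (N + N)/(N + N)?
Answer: -1034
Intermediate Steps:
y(N) = 1 (y(N) = (2*N)/((2*N)) = (2*N)*(1/(2*N)) = 1)
I(A) = -5*A (I(A) = -A*5 = -5*A)
y(-18) + I(207) = 1 - 5*207 = 1 - 1035 = -1034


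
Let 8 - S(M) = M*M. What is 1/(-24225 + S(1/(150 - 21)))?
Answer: -16641/402995098 ≈ -4.1293e-5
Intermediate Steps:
S(M) = 8 - M² (S(M) = 8 - M*M = 8 - M²)
1/(-24225 + S(1/(150 - 21))) = 1/(-24225 + (8 - (1/(150 - 21))²)) = 1/(-24225 + (8 - (1/129)²)) = 1/(-24225 + (8 - 1*1/16641)) = 1/(-24225 + (8 - 1/16641)) = 1/(-24225 + 133127/16641) = 1/(-402995098/16641) = -16641/402995098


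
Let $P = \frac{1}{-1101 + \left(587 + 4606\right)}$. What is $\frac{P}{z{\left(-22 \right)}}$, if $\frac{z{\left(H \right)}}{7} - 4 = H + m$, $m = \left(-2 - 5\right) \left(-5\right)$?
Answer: $\frac{1}{486948} \approx 2.0536 \cdot 10^{-6}$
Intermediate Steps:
$m = 35$ ($m = \left(-7\right) \left(-5\right) = 35$)
$z{\left(H \right)} = 273 + 7 H$ ($z{\left(H \right)} = 28 + 7 \left(H + 35\right) = 28 + 7 \left(35 + H\right) = 28 + \left(245 + 7 H\right) = 273 + 7 H$)
$P = \frac{1}{4092}$ ($P = \frac{1}{-1101 + 5193} = \frac{1}{4092} \approx 0.00024438$)
$\frac{P}{z{\left(-22 \right)}} = \frac{1}{4092 \left(273 + 7 \left(-22\right)\right)} = \frac{1}{4092 \left(273 - 154\right)} = \frac{1}{4092 \cdot 119} = \frac{1}{4092} \cdot \frac{1}{119} = \frac{1}{486948}$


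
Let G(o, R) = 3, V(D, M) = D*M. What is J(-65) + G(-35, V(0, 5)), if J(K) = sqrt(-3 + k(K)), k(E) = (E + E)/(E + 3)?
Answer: 3 + 2*I*sqrt(217)/31 ≈ 3.0 + 0.95038*I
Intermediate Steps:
k(E) = 2*E/(3 + E) (k(E) = (2*E)/(3 + E) = 2*E/(3 + E))
J(K) = sqrt(-3 + 2*K/(3 + K))
J(-65) + G(-35, V(0, 5)) = sqrt((-9 - 1*(-65))/(3 - 65)) + 3 = sqrt((-9 + 65)/(-62)) + 3 = sqrt(-1/62*56) + 3 = sqrt(-28/31) + 3 = 2*I*sqrt(217)/31 + 3 = 3 + 2*I*sqrt(217)/31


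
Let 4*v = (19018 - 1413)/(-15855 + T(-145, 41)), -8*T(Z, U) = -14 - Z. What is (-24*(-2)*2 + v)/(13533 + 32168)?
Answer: 12154006/5802701671 ≈ 0.0020945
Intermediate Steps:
T(Z, U) = 7/4 + Z/8 (T(Z, U) = -(-14 - Z)/8 = 7/4 + Z/8)
v = -35210/126971 (v = ((19018 - 1413)/(-15855 + (7/4 + (⅛)*(-145))))/4 = (17605/(-15855 + (7/4 - 145/8)))/4 = (17605/(-15855 - 131/8))/4 = (17605/(-126971/8))/4 = (17605*(-8/126971))/4 = (¼)*(-140840/126971) = -35210/126971 ≈ -0.27731)
(-24*(-2)*2 + v)/(13533 + 32168) = (-24*(-2)*2 - 35210/126971)/(13533 + 32168) = (48*2 - 35210/126971)/45701 = (96 - 35210/126971)*(1/45701) = (12154006/126971)*(1/45701) = 12154006/5802701671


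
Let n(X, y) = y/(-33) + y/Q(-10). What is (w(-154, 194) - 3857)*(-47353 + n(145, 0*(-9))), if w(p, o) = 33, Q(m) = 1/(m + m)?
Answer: 181077872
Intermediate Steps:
Q(m) = 1/(2*m)
n(X, y) = -661*y/33 (n(X, y) = y/(-33) + y/(((½)/(-10))) = y*(-1/33) + y/(((½)*(-⅒))) = -y/33 + y/(-1/20) = -y/33 + y*(-20) = -y/33 - 20*y = -661*y/33)
(w(-154, 194) - 3857)*(-47353 + n(145, 0*(-9))) = (33 - 3857)*(-47353 - 0*(-9)) = -3824*(-47353 - 661/33*0) = -3824*(-47353 + 0) = -3824*(-47353) = 181077872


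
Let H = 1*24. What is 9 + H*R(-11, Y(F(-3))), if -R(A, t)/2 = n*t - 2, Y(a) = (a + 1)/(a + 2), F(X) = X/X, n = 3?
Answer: 9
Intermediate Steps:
F(X) = 1
Y(a) = (1 + a)/(2 + a)
R(A, t) = 4 - 6*t (R(A, t) = -2*(3*t - 2) = -2*(-2 + 3*t) = 4 - 6*t)
H = 24
9 + H*R(-11, Y(F(-3))) = 9 + 24*(4 - 6*(1 + 1)/(2 + 1)) = 9 + 24*(4 - 6*2/3) = 9 + 24*(4 - 2*2) = 9 + 24*(4 - 6*⅔) = 9 + 24*(4 - 4) = 9 + 24*0 = 9 + 0 = 9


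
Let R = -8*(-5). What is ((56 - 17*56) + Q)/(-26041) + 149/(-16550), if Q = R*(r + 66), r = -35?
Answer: -9573309/430978550 ≈ -0.022213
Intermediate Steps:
R = 40
Q = 1240 (Q = 40*(-35 + 66) = 40*31 = 1240)
((56 - 17*56) + Q)/(-26041) + 149/(-16550) = ((56 - 17*56) + 1240)/(-26041) + 149/(-16550) = ((56 - 952) + 1240)*(-1/26041) + 149*(-1/16550) = (-896 + 1240)*(-1/26041) - 149/16550 = 344*(-1/26041) - 149/16550 = -344/26041 - 149/16550 = -9573309/430978550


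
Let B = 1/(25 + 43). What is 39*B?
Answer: 39/68 ≈ 0.57353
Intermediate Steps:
B = 1/68 ≈ 0.014706
39*B = 39*(1/68) = 39/68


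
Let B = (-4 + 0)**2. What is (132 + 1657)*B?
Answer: 28624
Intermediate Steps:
B = 16 (B = (-4)**2 = 16)
(132 + 1657)*B = (132 + 1657)*16 = 1789*16 = 28624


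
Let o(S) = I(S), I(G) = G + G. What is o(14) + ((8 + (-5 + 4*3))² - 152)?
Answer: 101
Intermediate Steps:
I(G) = 2*G
o(S) = 2*S
o(14) + ((8 + (-5 + 4*3))² - 152) = 2*14 + ((8 + (-5 + 4*3))² - 152) = 28 + ((8 + (-5 + 12))² - 152) = 28 + ((8 + 7)² - 152) = 28 + (15² - 152) = 28 + (225 - 152) = 28 + 73 = 101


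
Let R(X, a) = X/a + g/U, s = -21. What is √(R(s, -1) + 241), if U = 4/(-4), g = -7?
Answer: √269 ≈ 16.401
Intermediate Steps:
U = -1 (U = 4*(-¼) = -1)
R(X, a) = 7 + X/a (R(X, a) = X/a - 7/(-1) = X/a - 7*(-1) = X/a + 7 = 7 + X/a)
√(R(s, -1) + 241) = √((7 - 21/(-1)) + 241) = √((7 - 21*(-1)) + 241) = √((7 + 21) + 241) = √(28 + 241) = √269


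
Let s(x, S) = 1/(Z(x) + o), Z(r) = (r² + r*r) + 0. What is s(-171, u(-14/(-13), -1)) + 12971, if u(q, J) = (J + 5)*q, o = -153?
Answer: 756585460/58329 ≈ 12971.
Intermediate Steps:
Z(r) = 2*r² (Z(r) = (r² + r²) + 0 = 2*r² + 0 = 2*r²)
u(q, J) = q*(5 + J) (u(q, J) = (5 + J)*q = q*(5 + J))
s(x, S) = 1/(-153 + 2*x²) (s(x, S) = 1/(2*x² - 153) = 1/(-153 + 2*x²))
s(-171, u(-14/(-13), -1)) + 12971 = 1/(-153 + 2*(-171)²) + 12971 = 1/(-153 + 2*29241) + 12971 = 1/(-153 + 58482) + 12971 = 1/58329 + 12971 = 756585460/58329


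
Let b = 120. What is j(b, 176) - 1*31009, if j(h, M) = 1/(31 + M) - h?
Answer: -6443702/207 ≈ -31129.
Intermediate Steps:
j(b, 176) - 1*31009 = (1 - 31*120 - 1*176*120)/(31 + 176) - 1*31009 = (1 - 3720 - 21120)/207 - 31009 = (1/207)*(-24839) - 31009 = -24839/207 - 31009 = -6443702/207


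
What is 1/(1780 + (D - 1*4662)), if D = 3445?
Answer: 1/563 ≈ 0.0017762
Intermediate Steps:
1/(1780 + (D - 1*4662)) = 1/(1780 + (3445 - 1*4662)) = 1/(1780 + (3445 - 4662)) = 1/(1780 - 1217) = 1/563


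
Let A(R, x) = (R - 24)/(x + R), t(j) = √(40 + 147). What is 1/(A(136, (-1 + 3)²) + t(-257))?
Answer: -20/4659 + 25*√187/4659 ≈ 0.069086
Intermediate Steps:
t(j) = √187
A(R, x) = (-24 + R)/(R + x)
1/(A(136, (-1 + 3)²) + t(-257)) = 1/((-24 + 136)/(136 + (-1 + 3)²) + √187) = 1/(112/(136 + 2²) + √187) = 1/(112/(136 + 4) + √187) = 1/(112/140 + √187) = 1/((1/140)*112 + √187) = 1/(⅘ + √187)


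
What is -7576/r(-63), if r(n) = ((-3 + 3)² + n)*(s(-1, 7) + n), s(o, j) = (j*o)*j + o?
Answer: -7576/7119 ≈ -1.0642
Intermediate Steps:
s(o, j) = o + o*j² (s(o, j) = o*j² + o = o + o*j²)
r(n) = n*(-50 + n) (r(n) = ((-3 + 3)² + n)*(-(1 + 7²) + n) = (0² + n)*(-(1 + 49) + n) = (0 + n)*(-1*50 + n) = n*(-50 + n))
-7576/r(-63) = -7576*(-1/(63*(-50 - 63))) = -7576/((-63*(-113))) = -7576/7119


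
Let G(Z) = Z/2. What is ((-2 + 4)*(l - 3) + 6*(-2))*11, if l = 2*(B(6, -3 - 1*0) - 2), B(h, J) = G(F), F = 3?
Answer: -220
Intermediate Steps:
G(Z) = Z/2 (G(Z) = Z*(½) = Z/2)
B(h, J) = 3/2 (B(h, J) = (½)*3 = 3/2)
l = -1 (l = 2*(3/2 - 2) = 2*(-½) = -1)
((-2 + 4)*(l - 3) + 6*(-2))*11 = ((-2 + 4)*(-1 - 3) + 6*(-2))*11 = (2*(-4) - 12)*11 = (-8 - 12)*11 = -20*11 = -220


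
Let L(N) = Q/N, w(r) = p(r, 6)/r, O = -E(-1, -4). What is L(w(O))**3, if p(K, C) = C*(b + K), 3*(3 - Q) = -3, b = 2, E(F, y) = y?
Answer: 64/729 ≈ 0.087791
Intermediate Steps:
Q = 4 (Q = 3 - 1/3*(-3) = 3 + 1 = 4)
p(K, C) = C*(2 + K)
O = 4 (O = -1*(-4) = 4)
w(r) = (12 + 6*r)/r (w(r) = (6*(2 + r))/r = (12 + 6*r)/r)
L(N) = 4/N
L(w(O))**3 = (4/(6 + 12/4))**3 = (4/(6 + 12*(1/4)))**3 = (4/(6 + 3))**3 = (4/9)**3 = 64/729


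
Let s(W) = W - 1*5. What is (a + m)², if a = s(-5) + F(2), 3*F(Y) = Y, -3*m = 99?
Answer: 16129/9 ≈ 1792.1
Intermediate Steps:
m = -33 (m = -⅓*99 = -33)
s(W) = -5 + W (s(W) = W - 5 = -5 + W)
F(Y) = Y/3
a = -28/3 (a = (-5 - 5) + (⅓)*2 = -10 + ⅔ = -28/3 ≈ -9.3333)
(a + m)² = (-28/3 - 33)² = (-127/3)² = 16129/9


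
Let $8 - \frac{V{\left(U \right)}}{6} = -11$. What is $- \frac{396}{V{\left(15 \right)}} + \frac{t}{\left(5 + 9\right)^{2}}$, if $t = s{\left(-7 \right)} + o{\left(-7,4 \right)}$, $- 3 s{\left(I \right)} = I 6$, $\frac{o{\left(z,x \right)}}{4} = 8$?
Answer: $- \frac{6031}{1862} \approx -3.239$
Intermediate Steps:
$o{\left(z,x \right)} = 32$ ($o{\left(z,x \right)} = 4 \cdot 8 = 32$)
$V{\left(U \right)} = 114$ ($V{\left(U \right)} = 48 - -66 = 48 + 66 = 114$)
$s{\left(I \right)} = - 2 I$ ($s{\left(I \right)} = - \frac{I 6}{3} = - \frac{6 I}{3} = - 2 I$)
$t = 46$ ($t = \left(-2\right) \left(-7\right) + 32 = 14 + 32 = 46$)
$- \frac{396}{V{\left(15 \right)}} + \frac{t}{\left(5 + 9\right)^{2}} = - \frac{396}{114} + \frac{46}{\left(5 + 9\right)^{2}} = \left(-396\right) \frac{1}{114} + \frac{46}{14^{2}} = - \frac{66}{19} + \frac{46}{196} = - \frac{66}{19} + 46 \cdot \frac{1}{196} = - \frac{66}{19} + \frac{23}{98} = - \frac{6031}{1862}$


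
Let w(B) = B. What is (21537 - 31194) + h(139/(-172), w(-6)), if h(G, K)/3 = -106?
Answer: -9975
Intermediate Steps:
h(G, K) = -318 (h(G, K) = 3*(-106) = -318)
(21537 - 31194) + h(139/(-172), w(-6)) = (21537 - 31194) - 318 = -9657 - 318 = -9975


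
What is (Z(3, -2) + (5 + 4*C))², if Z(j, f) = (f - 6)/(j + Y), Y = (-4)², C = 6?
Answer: 294849/361 ≈ 816.76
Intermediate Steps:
Y = 16
Z(j, f) = (-6 + f)/(16 + j) (Z(j, f) = (f - 6)/(j + 16) = (-6 + f)/(16 + j))
(Z(3, -2) + (5 + 4*C))² = ((-6 - 2)/(16 + 3) + (5 + 4*6))² = (-8/19 + (5 + 24))² = ((1/19)*(-8) + 29)² = (-8/19 + 29)² = (543/19)² = 294849/361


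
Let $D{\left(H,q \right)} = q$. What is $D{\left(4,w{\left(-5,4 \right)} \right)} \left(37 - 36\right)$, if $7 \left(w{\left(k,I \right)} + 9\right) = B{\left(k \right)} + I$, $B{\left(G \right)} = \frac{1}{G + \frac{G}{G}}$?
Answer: $- \frac{237}{28} \approx -8.4643$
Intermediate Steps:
$B{\left(G \right)} = \frac{1}{1 + G}$ ($B{\left(G \right)} = \frac{1}{G + 1} = \frac{1}{1 + G}$)
$w{\left(k,I \right)} = -9 + \frac{I}{7} + \frac{1}{7 \left(1 + k\right)}$ ($w{\left(k,I \right)} = -9 + \frac{\frac{1}{1 + k} + I}{7} = -9 + \frac{I + \frac{1}{1 + k}}{7} = -9 + \left(\frac{I}{7} + \frac{1}{7 \left(1 + k\right)}\right) = -9 + \frac{I}{7} + \frac{1}{7 \left(1 + k\right)}$)
$D{\left(4,w{\left(-5,4 \right)} \right)} \left(37 - 36\right) = \frac{1 + \left(1 - 5\right) \left(-63 + 4\right)}{7 \left(1 - 5\right)} \left(37 - 36\right) = \frac{1 - -236}{7 \left(-4\right)} 1 = \frac{1}{7} \left(- \frac{1}{4}\right) \left(1 + 236\right) 1 = \frac{1}{7} \left(- \frac{1}{4}\right) 237 \cdot 1 = \left(- \frac{237}{28}\right) 1 = - \frac{237}{28}$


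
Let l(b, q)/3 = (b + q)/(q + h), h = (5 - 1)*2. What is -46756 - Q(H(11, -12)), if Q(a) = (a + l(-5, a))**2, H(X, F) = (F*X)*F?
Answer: -6501526795009/2534464 ≈ -2.5652e+6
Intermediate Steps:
h = 8 (h = 4*2 = 8)
H(X, F) = X*F**2
l(b, q) = 3*(b + q)/(8 + q) (l(b, q) = 3*((b + q)/(q + 8)) = 3*((b + q)/(8 + q)) = 3*(b + q)/(8 + q))
Q(a) = (a + 3*(-5 + a)/(8 + a))**2
-46756 - Q(H(11, -12)) = -46756 - (-15 + (11*(-12)**2)**2 + 11*(11*(-12)**2))**2/(8 + 11*(-12)**2)**2 = -46756 - (-15 + (11*144)**2 + 11*(11*144))**2/(8 + 11*144)**2 = -46756 - (-15 + 1584**2 + 11*1584)**2/(8 + 1584)**2 = -46756 - (-15 + 2509056 + 17424)**2/1592**2 = -46756 - 2526465**2/2534464 = -46756 - 6383025396225/2534464 = -6501526795009/2534464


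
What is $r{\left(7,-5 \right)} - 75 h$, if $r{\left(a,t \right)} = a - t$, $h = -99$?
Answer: $7437$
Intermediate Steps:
$r{\left(7,-5 \right)} - 75 h = \left(7 - -5\right) - -7425 = \left(7 + 5\right) + 7425 = 12 + 7425 = 7437$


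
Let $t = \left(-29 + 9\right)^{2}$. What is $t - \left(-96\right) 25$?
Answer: $2800$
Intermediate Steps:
$t = 400$ ($t = \left(-20\right)^{2} = 400$)
$t - \left(-96\right) 25 = 400 - \left(-96\right) 25 = 400 - -2400 = 400 + 2400 = 2800$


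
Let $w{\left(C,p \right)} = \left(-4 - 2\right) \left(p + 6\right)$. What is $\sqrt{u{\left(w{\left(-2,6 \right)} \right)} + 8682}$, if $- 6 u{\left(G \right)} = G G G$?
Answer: $\sqrt{70890} \approx 266.25$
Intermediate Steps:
$w{\left(C,p \right)} = -36 - 6 p$ ($w{\left(C,p \right)} = - 6 \left(6 + p\right) = -36 - 6 p$)
$u{\left(G \right)} = - \frac{G^{3}}{6}$ ($u{\left(G \right)} = - \frac{G G G}{6} = - \frac{G^{2} G}{6} = - \frac{G^{3}}{6}$)
$\sqrt{u{\left(w{\left(-2,6 \right)} \right)} + 8682} = \sqrt{- \frac{\left(-36 - 36\right)^{3}}{6} + 8682} = \sqrt{- \frac{\left(-72\right)^{3}}{6} + 8682} = \sqrt{\left(- \frac{1}{6}\right) \left(-373248\right) + 8682} = \sqrt{62208 + 8682} = \sqrt{70890}$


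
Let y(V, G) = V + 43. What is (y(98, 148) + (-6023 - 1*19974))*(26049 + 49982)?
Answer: -1965857536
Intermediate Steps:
y(V, G) = 43 + V
(y(98, 148) + (-6023 - 1*19974))*(26049 + 49982) = ((43 + 98) + (-6023 - 1*19974))*(26049 + 49982) = (141 + (-6023 - 19974))*76031 = (141 - 25997)*76031 = -25856*76031 = -1965857536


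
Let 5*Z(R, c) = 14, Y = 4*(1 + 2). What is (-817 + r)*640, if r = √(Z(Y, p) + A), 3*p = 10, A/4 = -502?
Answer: -522880 + 384*I*√5570 ≈ -5.2288e+5 + 28659.0*I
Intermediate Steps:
A = -2008 (A = 4*(-502) = -2008)
p = 10/3 (p = (⅓)*10 = 10/3 ≈ 3.3333)
Y = 12 (Y = 4*3 = 12)
Z(R, c) = 14/5 (Z(R, c) = (⅕)*14 = 14/5)
r = 3*I*√5570/5 (r = √(14/5 - 2008) = √(-10026/5) = 3*I*√5570/5 ≈ 44.779*I)
(-817 + r)*640 = (-817 + 3*I*√5570/5)*640 = -522880 + 384*I*√5570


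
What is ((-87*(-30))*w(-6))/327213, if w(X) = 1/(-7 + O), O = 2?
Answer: -58/36357 ≈ -0.0015953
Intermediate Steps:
w(X) = -⅕ (w(X) = 1/(-7 + 2) = 1/(-5) = -⅕)
((-87*(-30))*w(-6))/327213 = (-87*(-30)*(-⅕))/327213 = (2610*(-⅕))*(1/327213) = -522*1/327213 = -58/36357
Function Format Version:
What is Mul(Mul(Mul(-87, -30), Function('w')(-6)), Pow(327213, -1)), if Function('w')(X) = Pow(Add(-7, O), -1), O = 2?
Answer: Rational(-58, 36357) ≈ -0.0015953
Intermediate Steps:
Function('w')(X) = Rational(-1, 5) (Function('w')(X) = Pow(Add(-7, 2), -1) = Pow(-5, -1) = Rational(-1, 5))
Mul(Mul(Mul(-87, -30), Function('w')(-6)), Pow(327213, -1)) = Mul(Mul(Mul(-87, -30), Rational(-1, 5)), Pow(327213, -1)) = Mul(Mul(2610, Rational(-1, 5)), Rational(1, 327213)) = Mul(-522, Rational(1, 327213)) = Rational(-58, 36357)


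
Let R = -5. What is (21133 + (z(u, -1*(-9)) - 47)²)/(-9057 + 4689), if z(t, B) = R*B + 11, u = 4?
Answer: -13847/2184 ≈ -6.3402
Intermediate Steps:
z(t, B) = 11 - 5*B (z(t, B) = -5*B + 11 = 11 - 5*B)
(21133 + (z(u, -1*(-9)) - 47)²)/(-9057 + 4689) = (21133 + ((11 - (-5)*(-9)) - 47)²)/(-9057 + 4689) = (21133 + ((11 - 5*9) - 47)²)/(-4368) = (21133 + ((11 - 45) - 47)²)*(-1/4368) = (21133 + (-34 - 47)²)*(-1/4368) = (21133 + (-81)²)*(-1/4368) = (21133 + 6561)*(-1/4368) = 27694*(-1/4368) = -13847/2184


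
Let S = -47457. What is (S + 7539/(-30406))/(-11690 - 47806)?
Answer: 480995027/603011792 ≈ 0.79765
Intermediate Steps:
(S + 7539/(-30406))/(-11690 - 47806) = (-47457 + 7539/(-30406))/(-11690 - 47806) = (-47457 + 7539*(-1/30406))/(-59496) = (-47457 - 7539/30406)*(-1/59496) = -1442985081/30406*(-1/59496) = 480995027/603011792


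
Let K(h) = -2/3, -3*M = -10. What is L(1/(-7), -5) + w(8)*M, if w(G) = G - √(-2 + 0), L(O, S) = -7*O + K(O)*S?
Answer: 31 - 10*I*√2/3 ≈ 31.0 - 4.714*I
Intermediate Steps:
M = 10/3 (M = -⅓*(-10) = 10/3 ≈ 3.3333)
K(h) = -⅔ (K(h) = -2*⅓ = -⅔)
L(O, S) = -7*O - 2*S/3
w(G) = G - I*√2 (w(G) = G - √(-2) = G - I*√2)
L(1/(-7), -5) + w(8)*M = (-7/(-7) - ⅔*(-5)) + (8 - I*√2)*(10/3) = (-7*(-⅐) + 10/3) + (80/3 - 10*I*√2/3) = (1 + 10/3) + (80/3 - 10*I*√2/3) = 13/3 + (80/3 - 10*I*√2/3) = 31 - 10*I*√2/3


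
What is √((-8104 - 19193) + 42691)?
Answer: √15394 ≈ 124.07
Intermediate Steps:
√((-8104 - 19193) + 42691) = √(-27297 + 42691) = √15394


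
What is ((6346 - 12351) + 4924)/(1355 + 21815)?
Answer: -1081/23170 ≈ -0.046655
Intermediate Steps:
((6346 - 12351) + 4924)/(1355 + 21815) = (-6005 + 4924)/23170 = -1081*1/23170 = -1081/23170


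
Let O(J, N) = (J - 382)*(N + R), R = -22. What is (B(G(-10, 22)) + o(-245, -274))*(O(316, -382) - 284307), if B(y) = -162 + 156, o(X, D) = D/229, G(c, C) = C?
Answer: 424595664/229 ≈ 1.8541e+6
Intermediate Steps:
o(X, D) = D/229 (o(X, D) = D*(1/229) = D/229)
B(y) = -6
O(J, N) = (-382 + J)*(-22 + N) (O(J, N) = (J - 382)*(N - 22) = (-382 + J)*(-22 + N))
(B(G(-10, 22)) + o(-245, -274))*(O(316, -382) - 284307) = (-6 + (1/229)*(-274))*((8404 - 382*(-382) - 22*316 + 316*(-382)) - 284307) = (-6 - 274/229)*((8404 + 145924 - 6952 - 120712) - 284307) = -1648*(26664 - 284307)/229 = -1648/229*(-257643) = 424595664/229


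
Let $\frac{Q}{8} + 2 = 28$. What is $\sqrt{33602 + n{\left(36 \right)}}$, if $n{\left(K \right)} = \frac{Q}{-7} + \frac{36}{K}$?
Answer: $\frac{\sqrt{1645091}}{7} \approx 183.23$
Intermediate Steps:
$Q = 208$ ($Q = -16 + 8 \cdot 28 = -16 + 224 = 208$)
$n{\left(K \right)} = - \frac{208}{7} + \frac{36}{K}$ ($n{\left(K \right)} = \frac{208}{-7} + \frac{36}{K} = 208 \left(- \frac{1}{7}\right) + \frac{36}{K} = - \frac{208}{7} + \frac{36}{K}$)
$\sqrt{33602 + n{\left(36 \right)}} = \sqrt{33602 - \left(\frac{208}{7} - \frac{36}{36}\right)} = \sqrt{33602 + \left(- \frac{208}{7} + 36 \cdot \frac{1}{36}\right)} = \sqrt{33602 + \left(- \frac{208}{7} + 1\right)} = \sqrt{33602 - \frac{201}{7}} = \sqrt{\frac{235013}{7}} = \frac{\sqrt{1645091}}{7}$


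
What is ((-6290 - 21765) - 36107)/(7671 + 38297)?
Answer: -32081/22984 ≈ -1.3958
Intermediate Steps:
((-6290 - 21765) - 36107)/(7671 + 38297) = (-28055 - 36107)/45968 = -64162*1/45968 = -32081/22984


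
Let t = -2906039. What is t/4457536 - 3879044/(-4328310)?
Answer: 2356370305747/9646798822080 ≈ 0.24426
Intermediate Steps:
t/4457536 - 3879044/(-4328310) = -2906039/4457536 - 3879044/(-4328310) = -2906039*1/4457536 - 3879044*(-1/4328310) = -2906039/4457536 + 1939522/2164155 = 2356370305747/9646798822080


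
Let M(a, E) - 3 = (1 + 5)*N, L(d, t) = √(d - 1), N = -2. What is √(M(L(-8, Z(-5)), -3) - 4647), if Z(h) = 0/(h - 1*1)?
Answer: 4*I*√291 ≈ 68.235*I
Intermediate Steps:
Z(h) = 0 (Z(h) = 0/(h - 1) = 0/(-1 + h) = 0)
L(d, t) = √(-1 + d)
M(a, E) = -9 (M(a, E) = 3 + (1 + 5)*(-2) = 3 + 6*(-2) = 3 - 12 = -9)
√(M(L(-8, Z(-5)), -3) - 4647) = √(-9 - 4647) = √(-4656) = 4*I*√291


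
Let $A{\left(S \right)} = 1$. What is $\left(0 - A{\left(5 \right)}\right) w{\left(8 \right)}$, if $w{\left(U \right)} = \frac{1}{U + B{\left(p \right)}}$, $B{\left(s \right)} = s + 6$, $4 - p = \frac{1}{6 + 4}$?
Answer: $- \frac{10}{179} \approx -0.055866$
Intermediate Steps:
$p = \frac{39}{10}$ ($p = 4 - \frac{1}{6 + 4} = 4 - \frac{1}{10} = \frac{39}{10} \approx 3.9$)
$B{\left(s \right)} = 6 + s$
$w{\left(U \right)} = \frac{1}{\frac{99}{10} + U}$ ($w{\left(U \right)} = \frac{1}{U + \left(6 + \frac{39}{10}\right)} = \frac{1}{U + \frac{99}{10}} = \frac{1}{\frac{99}{10} + U}$)
$\left(0 - A{\left(5 \right)}\right) w{\left(8 \right)} = \left(0 - 1\right) \frac{10}{99 + 10 \cdot 8} = \left(0 - 1\right) \frac{10}{99 + 80} = - \frac{10}{179}$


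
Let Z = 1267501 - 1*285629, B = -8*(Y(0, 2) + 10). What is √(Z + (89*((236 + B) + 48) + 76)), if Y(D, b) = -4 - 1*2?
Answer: 2*√251094 ≈ 1002.2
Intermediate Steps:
Y(D, b) = -6 (Y(D, b) = -4 - 2 = -6)
B = -32 (B = -8*(-6 + 10) = -8*4 = -32)
Z = 981872 (Z = 1267501 - 285629 = 981872)
√(Z + (89*((236 + B) + 48) + 76)) = √(981872 + (89*((236 - 32) + 48) + 76)) = √(981872 + (89*(204 + 48) + 76)) = √(981872 + (89*252 + 76)) = √(981872 + (22428 + 76)) = √(981872 + 22504) = √1004376 = 2*√251094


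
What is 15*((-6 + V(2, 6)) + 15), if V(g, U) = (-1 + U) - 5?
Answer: 135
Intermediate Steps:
V(g, U) = -6 + U
15*((-6 + V(2, 6)) + 15) = 15*((-6 + (-6 + 6)) + 15) = 15*((-6 + 0) + 15) = 15*(-6 + 15) = 15*9 = 135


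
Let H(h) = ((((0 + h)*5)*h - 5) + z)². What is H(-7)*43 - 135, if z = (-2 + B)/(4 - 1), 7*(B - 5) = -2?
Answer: 1100460148/441 ≈ 2.4954e+6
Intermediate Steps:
B = 33/7 (B = 5 + (⅐)*(-2) = 5 - 2/7 = 33/7 ≈ 4.7143)
z = 19/21 (z = (-2 + 33/7)/(4 - 1) = (19/7)/3 = (19/7)*(⅓) = 19/21 ≈ 0.90476)
H(h) = (-86/21 + 5*h²)² (H(h) = ((((0 + h)*5)*h - 5) + 19/21)² = (((h*5)*h - 5) + 19/21)² = (((5*h)*h - 5) + 19/21)² = ((5*h² - 5) + 19/21)² = ((-5 + 5*h²) + 19/21)² = (-86/21 + 5*h²)²)
H(-7)*43 - 135 = ((-86 + 105*(-7)²)²/441)*43 - 135 = ((-86 + 105*49)²/441)*43 - 135 = ((-86 + 5145)²/441)*43 - 135 = ((1/441)*5059²)*43 - 135 = ((1/441)*25593481)*43 - 135 = (25593481/441)*43 - 135 = 1100519683/441 - 135 = 1100460148/441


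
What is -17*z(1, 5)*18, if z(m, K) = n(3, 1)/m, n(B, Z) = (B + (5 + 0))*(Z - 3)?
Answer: 4896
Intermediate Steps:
n(B, Z) = (-3 + Z)*(5 + B) (n(B, Z) = (B + 5)*(-3 + Z) = (5 + B)*(-3 + Z) = (-3 + Z)*(5 + B))
z(m, K) = -16/m (z(m, K) = (-15 - 3*3 + 5*1 + 3*1)/m = (-15 - 9 + 5 + 3)/m = -16/m)
-17*z(1, 5)*18 = -(-272)/1*18 = -(-272)*18 = -17*(-16)*18 = 272*18 = 4896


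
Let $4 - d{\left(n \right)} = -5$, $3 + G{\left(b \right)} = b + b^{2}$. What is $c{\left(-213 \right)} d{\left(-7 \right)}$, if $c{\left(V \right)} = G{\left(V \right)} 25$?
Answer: $10159425$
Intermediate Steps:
$G{\left(b \right)} = -3 + b + b^{2}$ ($G{\left(b \right)} = -3 + \left(b + b^{2}\right) = -3 + b + b^{2}$)
$c{\left(V \right)} = -75 + 25 V + 25 V^{2}$ ($c{\left(V \right)} = \left(-3 + V + V^{2}\right) 25 = -75 + 25 V + 25 V^{2}$)
$d{\left(n \right)} = 9$ ($d{\left(n \right)} = 4 - -5 = 4 + 5 = 9$)
$c{\left(-213 \right)} d{\left(-7 \right)} = \left(-75 + 25 \left(-213\right) + 25 \left(-213\right)^{2}\right) 9 = \left(-75 - 5325 + 25 \cdot 45369\right) 9 = \left(-75 - 5325 + 1134225\right) 9 = 1128825 \cdot 9 = 10159425$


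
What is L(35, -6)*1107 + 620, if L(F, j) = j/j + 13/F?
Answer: 74836/35 ≈ 2138.2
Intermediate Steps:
L(F, j) = 1 + 13/F
L(35, -6)*1107 + 620 = ((13 + 35)/35)*1107 + 620 = ((1/35)*48)*1107 + 620 = (48/35)*1107 + 620 = 53136/35 + 620 = 74836/35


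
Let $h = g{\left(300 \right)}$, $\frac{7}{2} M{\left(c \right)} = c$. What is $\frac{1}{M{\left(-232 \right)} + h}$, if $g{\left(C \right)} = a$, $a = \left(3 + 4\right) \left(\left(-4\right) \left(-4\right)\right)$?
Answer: $\frac{7}{320} \approx 0.021875$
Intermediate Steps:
$M{\left(c \right)} = \frac{2 c}{7}$
$a = 112$ ($a = 7 \cdot 16 = 112$)
$g{\left(C \right)} = 112$
$h = 112$
$\frac{1}{M{\left(-232 \right)} + h} = \frac{1}{\frac{2}{7} \left(-232\right) + 112} = \frac{1}{- \frac{464}{7} + 112} = \frac{1}{\frac{320}{7}} = \frac{7}{320}$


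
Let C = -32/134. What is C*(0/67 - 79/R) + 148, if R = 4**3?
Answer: 39743/268 ≈ 148.29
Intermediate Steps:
R = 64
C = -16/67 (C = -32*1/134 = -16/67 ≈ -0.23881)
C*(0/67 - 79/R) + 148 = -16*(0/67 - 79/64)/67 + 148 = -16*(0*(1/67) - 79*1/64)/67 + 148 = -16*(0 - 79/64)/67 + 148 = -16/67*(-79/64) + 148 = 79/268 + 148 = 39743/268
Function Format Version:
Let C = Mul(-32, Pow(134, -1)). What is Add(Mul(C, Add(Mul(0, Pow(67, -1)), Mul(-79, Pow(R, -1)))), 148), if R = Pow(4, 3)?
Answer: Rational(39743, 268) ≈ 148.29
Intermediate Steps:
R = 64
C = Rational(-16, 67) (C = Mul(-32, Rational(1, 134)) = Rational(-16, 67) ≈ -0.23881)
Add(Mul(C, Add(Mul(0, Pow(67, -1)), Mul(-79, Pow(R, -1)))), 148) = Add(Mul(Rational(-16, 67), Add(Mul(0, Pow(67, -1)), Mul(-79, Pow(64, -1)))), 148) = Add(Mul(Rational(-16, 67), Add(Mul(0, Rational(1, 67)), Mul(-79, Rational(1, 64)))), 148) = Add(Mul(Rational(-16, 67), Add(0, Rational(-79, 64))), 148) = Add(Mul(Rational(-16, 67), Rational(-79, 64)), 148) = Add(Rational(79, 268), 148) = Rational(39743, 268)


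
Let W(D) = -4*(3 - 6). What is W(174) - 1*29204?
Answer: -29192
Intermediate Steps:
W(D) = 12 (W(D) = -4*(-3) = 12)
W(174) - 1*29204 = 12 - 1*29204 = 12 - 29204 = -29192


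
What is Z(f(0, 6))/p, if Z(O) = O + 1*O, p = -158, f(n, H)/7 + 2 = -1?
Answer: 21/79 ≈ 0.26582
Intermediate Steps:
f(n, H) = -21 (f(n, H) = -14 + 7*(-1) = -14 - 7 = -21)
Z(O) = 2*O (Z(O) = O + O = 2*O)
Z(f(0, 6))/p = (2*(-21))/(-158) = -42*(-1/158) = 21/79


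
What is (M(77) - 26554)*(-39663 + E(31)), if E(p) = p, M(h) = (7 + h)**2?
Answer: 772744736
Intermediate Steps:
(M(77) - 26554)*(-39663 + E(31)) = ((7 + 77)**2 - 26554)*(-39663 + 31) = (84**2 - 26554)*(-39632) = (7056 - 26554)*(-39632) = -19498*(-39632) = 772744736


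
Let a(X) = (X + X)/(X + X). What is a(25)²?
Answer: 1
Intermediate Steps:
a(X) = 1 (a(X) = (2*X)/((2*X)) = (2*X)*(1/(2*X)) = 1)
a(25)² = 1² = 1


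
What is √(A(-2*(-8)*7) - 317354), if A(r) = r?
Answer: I*√317242 ≈ 563.24*I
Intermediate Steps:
√(A(-2*(-8)*7) - 317354) = √(-2*(-8)*7 - 317354) = √(16*7 - 317354) = √(112 - 317354) = √(-317242) = I*√317242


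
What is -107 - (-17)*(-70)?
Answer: -1297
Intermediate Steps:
-107 - (-17)*(-70) = -107 - 17*70 = -107 - 1190 = -1297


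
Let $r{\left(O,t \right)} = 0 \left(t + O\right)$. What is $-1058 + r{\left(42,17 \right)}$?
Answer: $-1058$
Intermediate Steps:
$r{\left(O,t \right)} = 0$ ($r{\left(O,t \right)} = 0 \left(O + t\right) = 0$)
$-1058 + r{\left(42,17 \right)} = -1058 + 0 = -1058$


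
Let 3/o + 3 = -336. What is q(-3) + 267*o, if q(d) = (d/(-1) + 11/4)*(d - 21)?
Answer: -15861/113 ≈ -140.36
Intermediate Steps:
o = -1/113 (o = 3/(-3 - 336) = 3/(-339) = 3*(-1/339) = -1/113 ≈ -0.0088496)
q(d) = (-21 + d)*(11/4 - d) (q(d) = (d*(-1) + 11*(¼))*(-21 + d) = (-d + 11/4)*(-21 + d) = (11/4 - d)*(-21 + d) = (-21 + d)*(11/4 - d))
q(-3) + 267*o = (-231/4 - 1*(-3)² + (95/4)*(-3)) + 267*(-1/113) = (-231/4 - 1*9 - 285/4) - 267/113 = (-231/4 - 9 - 285/4) - 267/113 = -138 - 267/113 = -15861/113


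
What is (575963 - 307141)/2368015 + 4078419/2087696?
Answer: 786075075569/380284264880 ≈ 2.0671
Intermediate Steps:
(575963 - 307141)/2368015 + 4078419/2087696 = 268822*(1/2368015) + 4078419*(1/2087696) = 268822/2368015 + 4078419/2087696 = 786075075569/380284264880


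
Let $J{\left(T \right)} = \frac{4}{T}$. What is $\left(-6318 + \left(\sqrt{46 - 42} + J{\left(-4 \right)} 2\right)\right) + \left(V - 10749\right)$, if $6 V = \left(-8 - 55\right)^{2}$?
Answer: $- \frac{32811}{2} \approx -16406.0$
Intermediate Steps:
$V = \frac{1323}{2}$ ($V = \frac{\left(-8 - 55\right)^{2}}{6} = \frac{\left(-63\right)^{2}}{6} = \frac{1}{6} \cdot 3969 = \frac{1323}{2} \approx 661.5$)
$\left(-6318 + \left(\sqrt{46 - 42} + J{\left(-4 \right)} 2\right)\right) + \left(V - 10749\right) = \left(-6318 + \left(\sqrt{46 - 42} + \frac{4}{-4} \cdot 2\right)\right) + \left(\frac{1323}{2} - 10749\right) = \left(-6318 + \left(\sqrt{4} + 4 \left(- \frac{1}{4}\right) 2\right)\right) - \frac{20175}{2} = \left(-6318 + \left(2 - 2\right)\right) - \frac{20175}{2} = \left(-6318 + 0\right) - \frac{20175}{2} = -6318 - \frac{20175}{2} = - \frac{32811}{2}$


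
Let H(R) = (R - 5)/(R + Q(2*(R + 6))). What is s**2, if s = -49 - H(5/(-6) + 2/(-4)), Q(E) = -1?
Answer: 131044/49 ≈ 2674.4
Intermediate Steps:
H(R) = (-5 + R)/(-1 + R) (H(R) = (R - 5)/(R - 1) = (-5 + R)/(-1 + R))
s = -362/7 (s = -49 - (-5 + (5/(-6) + 2/(-4)))/(-1 + (5/(-6) + 2/(-4))) = -49 - (-5 + (5*(-1/6) + 2*(-1/4)))/(-1 + (5*(-1/6) + 2*(-1/4))) = -49 - (-5 + (-5/6 - 1/2))/(-1 + (-5/6 - 1/2)) = -49 - (-5 - 4/3)/(-1 - 4/3) = -49 - (-19)/((-7/3)*3) = -49 - (-3)*(-19)/(7*3) = -49 - 1*19/7 = -49 - 19/7 = -362/7 ≈ -51.714)
s**2 = (-362/7)**2 = 131044/49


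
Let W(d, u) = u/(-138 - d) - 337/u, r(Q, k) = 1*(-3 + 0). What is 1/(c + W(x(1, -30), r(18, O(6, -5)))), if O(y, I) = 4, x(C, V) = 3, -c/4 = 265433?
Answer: -141/149688370 ≈ -9.4196e-7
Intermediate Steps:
c = -1061732 (c = -4*265433 = -1061732)
r(Q, k) = -3 (r(Q, k) = 1*(-3) = -3)
W(d, u) = -337/u + u/(-138 - d)
1/(c + W(x(1, -30), r(18, O(6, -5)))) = 1/(-1061732 + (-46506 - 1*(-3)² - 337*3)/((-3)*(138 + 3))) = 1/(-1061732 - ⅓*(-46506 - 1*9 - 1011)/141) = 1/(-1061732 - ⅓*1/141*(-46506 - 9 - 1011)) = 1/(-1061732 - ⅓*1/141*(-47526)) = 1/(-1061732 + 15842/141) = 1/(-149688370/141) = -141/149688370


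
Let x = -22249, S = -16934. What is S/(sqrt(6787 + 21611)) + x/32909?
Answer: -22249/32909 - 8467*sqrt(28398)/14199 ≈ -101.16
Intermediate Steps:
S/(sqrt(6787 + 21611)) + x/32909 = -16934/sqrt(6787 + 21611) - 22249/32909 = -16934*sqrt(28398)/28398 - 22249*1/32909 = -8467*sqrt(28398)/14199 - 22249/32909 = -22249/32909 - 8467*sqrt(28398)/14199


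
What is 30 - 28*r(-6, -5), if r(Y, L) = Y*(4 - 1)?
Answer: 534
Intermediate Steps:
r(Y, L) = 3*Y (r(Y, L) = Y*3 = 3*Y)
30 - 28*r(-6, -5) = 30 - 84*(-6) = 30 - 28*(-18) = 30 + 504 = 534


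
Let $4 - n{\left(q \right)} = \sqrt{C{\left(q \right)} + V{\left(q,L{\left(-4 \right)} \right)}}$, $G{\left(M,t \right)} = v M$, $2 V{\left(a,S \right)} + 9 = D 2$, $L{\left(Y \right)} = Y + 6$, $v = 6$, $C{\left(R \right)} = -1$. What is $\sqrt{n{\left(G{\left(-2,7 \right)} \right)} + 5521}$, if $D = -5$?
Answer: $\frac{\sqrt{22100 - 2 i \sqrt{42}}}{2} \approx 74.33 - 0.021797 i$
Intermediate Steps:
$L{\left(Y \right)} = 6 + Y$
$V{\left(a,S \right)} = - \frac{19}{2}$ ($V{\left(a,S \right)} = - \frac{9}{2} + \frac{\left(-5\right) 2}{2} = - \frac{9}{2} + \frac{1}{2} \left(-10\right) = - \frac{9}{2} - 5 = - \frac{19}{2}$)
$G{\left(M,t \right)} = 6 M$
$n{\left(q \right)} = 4 - \frac{i \sqrt{42}}{2}$ ($n{\left(q \right)} = 4 - \sqrt{-1 - \frac{19}{2}} = 4 - \sqrt{- \frac{21}{2}} = 4 - \frac{i \sqrt{42}}{2}$)
$\sqrt{n{\left(G{\left(-2,7 \right)} \right)} + 5521} = \sqrt{\left(4 - \frac{i \sqrt{42}}{2}\right) + 5521} = \sqrt{5525 - \frac{i \sqrt{42}}{2}}$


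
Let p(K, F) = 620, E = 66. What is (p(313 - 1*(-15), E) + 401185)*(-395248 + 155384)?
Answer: -96378554520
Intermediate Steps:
(p(313 - 1*(-15), E) + 401185)*(-395248 + 155384) = (620 + 401185)*(-395248 + 155384) = 401805*(-239864) = -96378554520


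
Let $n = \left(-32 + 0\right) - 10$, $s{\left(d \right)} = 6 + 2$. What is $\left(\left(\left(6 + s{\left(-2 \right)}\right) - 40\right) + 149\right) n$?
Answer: $-5166$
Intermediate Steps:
$s{\left(d \right)} = 8$
$n = -42$ ($n = -32 - 10 = -42$)
$\left(\left(\left(6 + s{\left(-2 \right)}\right) - 40\right) + 149\right) n = \left(\left(\left(6 + 8\right) - 40\right) + 149\right) \left(-42\right) = \left(\left(14 - 40\right) + 149\right) \left(-42\right) = \left(-26 + 149\right) \left(-42\right) = 123 \left(-42\right) = -5166$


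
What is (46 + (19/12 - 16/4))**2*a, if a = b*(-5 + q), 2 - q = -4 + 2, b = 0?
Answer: 0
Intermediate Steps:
q = 4 (q = 2 - (-4 + 2) = 2 - 1*(-2) = 2 + 2 = 4)
a = 0 (a = 0*(-5 + 4) = 0*(-1) = 0)
(46 + (19/12 - 16/4))**2*a = (46 + (19/12 - 16/4))**2*0 = (46 + (19*(1/12) - 16*1/4))**2*0 = (46 + (19/12 - 4))**2*0 = (46 - 29/12)**2*0 = (523/12)**2*0 = (273529/144)*0 = 0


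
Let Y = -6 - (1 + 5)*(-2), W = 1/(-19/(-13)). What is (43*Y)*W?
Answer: 3354/19 ≈ 176.53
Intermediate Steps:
W = 13/19 (W = 1/(-19*(-1/13)) = 1/(19/13) = 13/19 ≈ 0.68421)
Y = 6 (Y = -6 - 6*(-2) = -6 - 1*(-12) = -6 + 12 = 6)
(43*Y)*W = (43*6)*(13/19) = 258*(13/19) = 3354/19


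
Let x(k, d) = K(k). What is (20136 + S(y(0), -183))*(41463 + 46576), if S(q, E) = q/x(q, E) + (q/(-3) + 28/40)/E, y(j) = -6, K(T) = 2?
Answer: 1081217611719/610 ≈ 1.7725e+9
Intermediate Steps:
x(k, d) = 2
S(q, E) = q/2 + (7/10 - q/3)/E (S(q, E) = q/2 + (q/(-3) + 28/40)/E = q*(1/2) + (q*(-1/3) + 28*(1/40))/E = q/2 + (-q/3 + 7/10)/E = q/2 + (7/10 - q/3)/E)
(20136 + S(y(0), -183))*(41463 + 46576) = (20136 + (1/30)*(21 - 10*(-6) + 15*(-183)*(-6))/(-183))*(41463 + 46576) = (20136 + (1/30)*(-1/183)*(21 + 60 + 16470))*88039 = (20136 + (1/30)*(-1/183)*16551)*88039 = (20136 - 1839/610)*88039 = (12281121/610)*88039 = 1081217611719/610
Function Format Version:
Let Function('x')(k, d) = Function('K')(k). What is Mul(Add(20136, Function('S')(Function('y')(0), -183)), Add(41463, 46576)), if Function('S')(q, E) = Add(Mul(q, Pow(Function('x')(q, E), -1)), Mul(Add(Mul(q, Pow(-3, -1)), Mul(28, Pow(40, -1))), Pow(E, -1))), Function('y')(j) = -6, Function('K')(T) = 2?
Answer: Rational(1081217611719, 610) ≈ 1.7725e+9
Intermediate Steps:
Function('x')(k, d) = 2
Function('S')(q, E) = Add(Mul(Rational(1, 2), q), Mul(Pow(E, -1), Add(Rational(7, 10), Mul(Rational(-1, 3), q)))) (Function('S')(q, E) = Add(Mul(q, Pow(2, -1)), Mul(Add(Mul(q, Pow(-3, -1)), Mul(28, Pow(40, -1))), Pow(E, -1))) = Add(Mul(q, Rational(1, 2)), Mul(Add(Mul(q, Rational(-1, 3)), Mul(28, Rational(1, 40))), Pow(E, -1))) = Add(Mul(Rational(1, 2), q), Mul(Add(Mul(Rational(-1, 3), q), Rational(7, 10)), Pow(E, -1))) = Add(Mul(Rational(1, 2), q), Mul(Add(Rational(7, 10), Mul(Rational(-1, 3), q)), Pow(E, -1))) = Add(Mul(Rational(1, 2), q), Mul(Pow(E, -1), Add(Rational(7, 10), Mul(Rational(-1, 3), q)))))
Mul(Add(20136, Function('S')(Function('y')(0), -183)), Add(41463, 46576)) = Mul(Add(20136, Mul(Rational(1, 30), Pow(-183, -1), Add(21, Mul(-10, -6), Mul(15, -183, -6)))), Add(41463, 46576)) = Mul(Add(20136, Mul(Rational(1, 30), Rational(-1, 183), Add(21, 60, 16470))), 88039) = Mul(Add(20136, Mul(Rational(1, 30), Rational(-1, 183), 16551)), 88039) = Mul(Add(20136, Rational(-1839, 610)), 88039) = Mul(Rational(12281121, 610), 88039) = Rational(1081217611719, 610)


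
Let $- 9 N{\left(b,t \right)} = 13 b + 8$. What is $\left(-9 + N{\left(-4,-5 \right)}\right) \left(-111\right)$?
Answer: $\frac{1369}{3} \approx 456.33$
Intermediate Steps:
$N{\left(b,t \right)} = - \frac{8}{9} - \frac{13 b}{9}$ ($N{\left(b,t \right)} = - \frac{13 b + 8}{9} = - \frac{8 + 13 b}{9} = - \frac{8}{9} - \frac{13 b}{9}$)
$\left(-9 + N{\left(-4,-5 \right)}\right) \left(-111\right) = \left(-9 - - \frac{44}{9}\right) \left(-111\right) = \left(-9 + \left(- \frac{8}{9} + \frac{52}{9}\right)\right) \left(-111\right) = \left(-9 + \frac{44}{9}\right) \left(-111\right) = \left(- \frac{37}{9}\right) \left(-111\right) = \frac{1369}{3}$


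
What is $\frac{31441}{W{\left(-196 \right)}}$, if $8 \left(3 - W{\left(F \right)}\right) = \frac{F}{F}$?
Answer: $10936$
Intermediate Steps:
$W{\left(F \right)} = \frac{23}{8}$ ($W{\left(F \right)} = 3 - \frac{F \frac{1}{F}}{8} = 3 - \frac{1}{8} = \frac{23}{8}$)
$\frac{31441}{W{\left(-196 \right)}} = \frac{31441}{\frac{23}{8}} = 31441 \cdot \frac{8}{23} = 10936$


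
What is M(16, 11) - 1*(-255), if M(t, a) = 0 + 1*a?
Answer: 266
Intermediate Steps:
M(t, a) = a (M(t, a) = 0 + a = a)
M(16, 11) - 1*(-255) = 11 - 1*(-255) = 11 + 255 = 266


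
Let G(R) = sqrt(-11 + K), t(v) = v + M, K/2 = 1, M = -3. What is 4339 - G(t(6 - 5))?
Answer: 4339 - 3*I ≈ 4339.0 - 3.0*I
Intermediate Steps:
K = 2 (K = 2*1 = 2)
t(v) = -3 + v (t(v) = v - 3 = -3 + v)
G(R) = 3*I (G(R) = sqrt(-11 + 2) = sqrt(-9) = 3*I)
4339 - G(t(6 - 5)) = 4339 - 3*I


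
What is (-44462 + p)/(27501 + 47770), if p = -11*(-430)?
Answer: -5676/10753 ≈ -0.52785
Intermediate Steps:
p = 4730
(-44462 + p)/(27501 + 47770) = (-44462 + 4730)/(27501 + 47770) = -39732/75271 = -39732*1/75271 = -5676/10753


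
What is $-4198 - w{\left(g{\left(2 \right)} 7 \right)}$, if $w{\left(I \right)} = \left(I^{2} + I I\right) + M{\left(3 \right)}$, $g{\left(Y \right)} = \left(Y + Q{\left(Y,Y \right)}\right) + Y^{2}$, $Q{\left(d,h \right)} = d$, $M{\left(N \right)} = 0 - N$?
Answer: $-10467$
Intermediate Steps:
$M{\left(N \right)} = - N$
$g{\left(Y \right)} = Y^{2} + 2 Y$ ($g{\left(Y \right)} = \left(Y + Y\right) + Y^{2} = 2 Y + Y^{2} = Y^{2} + 2 Y$)
$w{\left(I \right)} = -3 + 2 I^{2}$ ($w{\left(I \right)} = \left(I^{2} + I I\right) - 3 = \left(I^{2} + I^{2}\right) - 3 = 2 I^{2} - 3 = -3 + 2 I^{2}$)
$-4198 - w{\left(g{\left(2 \right)} 7 \right)} = -4198 - \left(-3 + 2 \left(2 \left(2 + 2\right) 7\right)^{2}\right) = -4198 - \left(-3 + 2 \left(2 \cdot 4 \cdot 7\right)^{2}\right) = -4198 - \left(-3 + 2 \left(8 \cdot 7\right)^{2}\right) = -4198 - \left(-3 + 2 \cdot 56^{2}\right) = -4198 - \left(-3 + 2 \cdot 3136\right) = -4198 - \left(-3 + 6272\right) = -4198 - 6269 = -10467$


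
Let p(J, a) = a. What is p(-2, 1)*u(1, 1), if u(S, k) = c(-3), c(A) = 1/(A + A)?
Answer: -⅙ ≈ -0.16667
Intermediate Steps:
c(A) = 1/(2*A)
u(S, k) = -⅙ (u(S, k) = (½)/(-3) = (½)*(-⅓) = -⅙)
p(-2, 1)*u(1, 1) = 1*(-⅙) = -⅙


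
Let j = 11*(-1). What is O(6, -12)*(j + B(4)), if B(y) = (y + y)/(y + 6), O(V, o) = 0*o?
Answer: 0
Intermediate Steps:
O(V, o) = 0
B(y) = 2*y/(6 + y) (B(y) = (2*y)/(6 + y) = 2*y/(6 + y))
j = -11
O(6, -12)*(j + B(4)) = 0*(-11 + 2*4/(6 + 4)) = 0*(-11 + 2*4/10) = 0*(-11 + 2*4*(⅒)) = 0*(-11 + ⅘) = 0*(-51/5) = 0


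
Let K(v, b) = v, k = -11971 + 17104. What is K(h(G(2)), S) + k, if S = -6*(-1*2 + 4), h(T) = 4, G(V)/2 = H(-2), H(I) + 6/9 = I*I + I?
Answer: 5137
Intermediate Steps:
H(I) = -⅔ + I + I² (H(I) = -⅔ + (I*I + I) = -⅔ + (I² + I) = -⅔ + (I + I²) = -⅔ + I + I²)
G(V) = 8/3 (G(V) = 2*(-⅔ - 2 + (-2)²) = 2*(-⅔ - 2 + 4) = 2*(4/3) = 8/3)
S = -12 (S = -6*(-2 + 4) = -6*2 = -12)
k = 5133
K(h(G(2)), S) + k = 4 + 5133 = 5137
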